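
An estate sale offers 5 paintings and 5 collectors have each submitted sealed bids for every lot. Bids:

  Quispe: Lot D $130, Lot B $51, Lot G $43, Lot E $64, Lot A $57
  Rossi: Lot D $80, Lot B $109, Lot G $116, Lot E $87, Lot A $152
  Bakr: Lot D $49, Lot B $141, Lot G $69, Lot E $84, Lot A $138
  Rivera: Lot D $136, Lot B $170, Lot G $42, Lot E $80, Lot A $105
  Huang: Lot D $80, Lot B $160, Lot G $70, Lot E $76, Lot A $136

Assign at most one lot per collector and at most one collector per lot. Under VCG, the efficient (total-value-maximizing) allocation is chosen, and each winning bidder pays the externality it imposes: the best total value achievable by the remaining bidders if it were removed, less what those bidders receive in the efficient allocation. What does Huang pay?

Efficient allocation: Quispe→Lot D ($130), Rossi→Lot G ($116), Bakr→Lot E ($84), Rivera→Lot B ($170), Huang→Lot A ($136); total welfare W = $636.
Huang receives Lot A at value $136, so the others get W − 136 = $500.
Without Huang: best allocation of the remaining 4 bidders over all 5 lots is Quispe→Lot D ($130), Rossi→Lot G ($116), Bakr→Lot A ($138), Rivera→Lot B ($170), total $554.
VCG payment = (others' best without Huang) − (others' welfare with Huang) = 554 − 500 = $54.

Huang pays $54.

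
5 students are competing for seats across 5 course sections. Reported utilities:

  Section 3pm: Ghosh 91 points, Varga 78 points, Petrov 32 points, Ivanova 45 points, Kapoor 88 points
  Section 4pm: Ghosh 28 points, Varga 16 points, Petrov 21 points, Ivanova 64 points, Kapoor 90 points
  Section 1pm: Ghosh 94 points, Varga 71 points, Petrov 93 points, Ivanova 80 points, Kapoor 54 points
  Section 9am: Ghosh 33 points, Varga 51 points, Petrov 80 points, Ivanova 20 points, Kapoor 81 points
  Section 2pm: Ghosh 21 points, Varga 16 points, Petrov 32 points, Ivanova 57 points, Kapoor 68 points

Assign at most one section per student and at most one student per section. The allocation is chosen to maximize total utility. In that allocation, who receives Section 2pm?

Ivanova receives Section 2pm.

Optimal: Ghosh→Section 1pm (94 points), Varga→Section 3pm (78 points), Petrov→Section 9am (80 points), Ivanova→Section 2pm (57 points), Kapoor→Section 4pm (90 points) — total 94+78+80+57+90 = 399 points.
Row-greedy (each student in turn takes its best remaining section) gives 384 points, worse by 15.
Every other assignment is strictly worse.
Ivanova's own top section is Section 1pm (80 points), but forcing Ivanova→Section 1pm and reassigning the rest optimally gives only 357 points — worse by 42.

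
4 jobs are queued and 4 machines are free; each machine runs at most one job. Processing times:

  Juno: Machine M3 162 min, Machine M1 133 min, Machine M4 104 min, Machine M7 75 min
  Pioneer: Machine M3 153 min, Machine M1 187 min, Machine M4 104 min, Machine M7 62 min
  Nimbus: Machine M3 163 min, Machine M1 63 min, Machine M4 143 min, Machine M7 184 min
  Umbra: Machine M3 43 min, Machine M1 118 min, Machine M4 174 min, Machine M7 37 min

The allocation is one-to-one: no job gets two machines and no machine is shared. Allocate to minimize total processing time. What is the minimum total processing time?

Optimal: Juno→Machine M4 (104 min), Pioneer→Machine M7 (62 min), Nimbus→Machine M1 (63 min), Umbra→Machine M3 (43 min) — total 104+62+63+43 = 272 min.
Min-entry greedy (repeatedly take the single cheapest remaining cell) gives 357 min, worse by 85.
No other one-to-one assignment undercuts 272 min.

Min total: 272 min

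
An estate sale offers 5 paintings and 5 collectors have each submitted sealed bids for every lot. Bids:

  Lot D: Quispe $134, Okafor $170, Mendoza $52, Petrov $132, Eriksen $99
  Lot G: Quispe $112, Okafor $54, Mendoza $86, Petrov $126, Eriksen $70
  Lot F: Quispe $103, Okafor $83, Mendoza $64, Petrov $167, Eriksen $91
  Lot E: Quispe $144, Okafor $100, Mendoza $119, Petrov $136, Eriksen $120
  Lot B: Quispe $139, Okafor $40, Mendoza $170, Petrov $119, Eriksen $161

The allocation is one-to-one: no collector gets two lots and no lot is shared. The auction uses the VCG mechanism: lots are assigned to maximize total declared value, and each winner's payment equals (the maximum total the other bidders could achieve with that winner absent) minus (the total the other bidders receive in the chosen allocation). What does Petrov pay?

Efficient allocation: Quispe→Lot G ($112), Okafor→Lot D ($170), Mendoza→Lot B ($170), Petrov→Lot F ($167), Eriksen→Lot E ($120); total welfare W = $739.
Petrov receives Lot F at value $167, so the others get W − 167 = $572.
Without Petrov: best allocation of the remaining 4 bidders over all 5 lots is Quispe→Lot E ($144), Okafor→Lot D ($170), Mendoza→Lot B ($170), Eriksen→Lot F ($91), total $575.
VCG payment = (others' best without Petrov) − (others' welfare with Petrov) = 575 − 572 = $3.

Petrov pays $3.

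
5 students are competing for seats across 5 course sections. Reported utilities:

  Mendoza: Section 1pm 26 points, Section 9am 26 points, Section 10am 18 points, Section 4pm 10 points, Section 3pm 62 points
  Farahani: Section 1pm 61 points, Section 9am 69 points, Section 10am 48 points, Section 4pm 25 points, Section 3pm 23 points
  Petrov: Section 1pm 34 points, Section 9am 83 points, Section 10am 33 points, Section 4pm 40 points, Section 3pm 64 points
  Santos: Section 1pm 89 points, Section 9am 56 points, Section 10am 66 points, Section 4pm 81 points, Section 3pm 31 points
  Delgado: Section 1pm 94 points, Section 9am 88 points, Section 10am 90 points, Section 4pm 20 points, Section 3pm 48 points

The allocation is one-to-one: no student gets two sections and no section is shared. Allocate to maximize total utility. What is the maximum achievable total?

Optimal: Mendoza→Section 3pm (62 points), Farahani→Section 1pm (61 points), Petrov→Section 9am (83 points), Santos→Section 4pm (81 points), Delgado→Section 10am (90 points) — total 62+61+83+81+90 = 377 points.
Max-entry greedy (repeatedly take the single best remaining cell) gives 368 points, worse by 9.
Swapping Mendoza↔Delgado (Mendoza→Section 10am 18 points, Delgado→Section 3pm 48 points) loses 86.

Max total: 377 points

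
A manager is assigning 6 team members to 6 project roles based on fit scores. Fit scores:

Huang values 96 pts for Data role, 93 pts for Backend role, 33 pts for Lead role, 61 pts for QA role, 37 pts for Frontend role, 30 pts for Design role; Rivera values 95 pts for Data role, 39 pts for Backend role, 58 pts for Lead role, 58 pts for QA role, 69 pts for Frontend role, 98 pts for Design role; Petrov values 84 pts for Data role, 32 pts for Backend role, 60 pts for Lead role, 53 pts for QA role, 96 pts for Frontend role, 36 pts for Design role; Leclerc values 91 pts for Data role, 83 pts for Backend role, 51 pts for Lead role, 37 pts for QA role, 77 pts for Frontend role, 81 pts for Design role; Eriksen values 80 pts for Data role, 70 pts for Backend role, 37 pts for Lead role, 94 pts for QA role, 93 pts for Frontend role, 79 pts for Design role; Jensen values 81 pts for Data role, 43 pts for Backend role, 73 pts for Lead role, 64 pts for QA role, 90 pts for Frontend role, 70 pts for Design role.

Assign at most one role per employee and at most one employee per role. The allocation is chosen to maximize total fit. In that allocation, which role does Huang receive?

Optimal: Huang→Backend role (93 pts), Rivera→Design role (98 pts), Petrov→Frontend role (96 pts), Leclerc→Data role (91 pts), Eriksen→QA role (94 pts), Jensen→Lead role (73 pts) — total 93+98+96+91+94+73 = 545 pts.
Max-entry greedy (repeatedly take the single best remaining cell) gives 540 pts, worse by 5.
Next-best assignment: Huang→Data role, Rivera→Design role, Petrov→Frontend role, Leclerc→Backend role, Eriksen→QA role, Jensen→Lead role = 540 pts.
No other one-to-one assignment exceeds 545 pts.
Huang's own top role is Data role (96 pts), but forcing Huang→Data role and reassigning the rest optimally gives only 540 pts — worse by 5.

Huang receives Backend role.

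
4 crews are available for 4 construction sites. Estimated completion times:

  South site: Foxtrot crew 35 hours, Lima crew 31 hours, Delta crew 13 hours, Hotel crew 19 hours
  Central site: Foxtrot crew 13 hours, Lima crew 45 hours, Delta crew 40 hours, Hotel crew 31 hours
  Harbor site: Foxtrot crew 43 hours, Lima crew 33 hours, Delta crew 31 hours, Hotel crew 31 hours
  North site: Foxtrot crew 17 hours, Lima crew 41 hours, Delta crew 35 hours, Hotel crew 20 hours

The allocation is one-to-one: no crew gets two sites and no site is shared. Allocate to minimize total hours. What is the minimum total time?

Optimal: Foxtrot crew→Central site (13 hours), Lima crew→Harbor site (33 hours), Delta crew→South site (13 hours), Hotel crew→North site (20 hours) — total 13+33+13+20 = 79 hours.
Next-best assignment: Foxtrot crew→North site, Lima crew→Harbor site, Delta crew→South site, Hotel crew→Central site = 94 hours.

Minimum total: 79 hours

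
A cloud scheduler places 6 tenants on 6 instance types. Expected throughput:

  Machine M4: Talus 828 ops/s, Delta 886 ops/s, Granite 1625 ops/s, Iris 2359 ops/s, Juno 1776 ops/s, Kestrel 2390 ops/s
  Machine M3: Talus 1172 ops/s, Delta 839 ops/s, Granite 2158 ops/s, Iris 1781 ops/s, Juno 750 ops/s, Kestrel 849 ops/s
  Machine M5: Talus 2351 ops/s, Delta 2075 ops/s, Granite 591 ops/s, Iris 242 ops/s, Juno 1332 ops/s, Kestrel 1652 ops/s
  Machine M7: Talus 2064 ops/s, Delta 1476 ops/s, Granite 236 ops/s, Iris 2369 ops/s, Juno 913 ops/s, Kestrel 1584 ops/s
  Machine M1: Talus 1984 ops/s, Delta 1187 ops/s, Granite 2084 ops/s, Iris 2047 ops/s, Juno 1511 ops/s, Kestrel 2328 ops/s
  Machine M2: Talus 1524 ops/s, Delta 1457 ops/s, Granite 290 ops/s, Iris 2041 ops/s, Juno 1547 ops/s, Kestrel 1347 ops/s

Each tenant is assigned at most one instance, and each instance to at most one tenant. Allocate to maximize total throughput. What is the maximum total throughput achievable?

Max total: 12531 ops/s

Optimal: Talus→Machine M7 (2064 ops/s), Delta→Machine M5 (2075 ops/s), Granite→Machine M3 (2158 ops/s), Iris→Machine M4 (2359 ops/s), Juno→Machine M2 (1547 ops/s), Kestrel→Machine M1 (2328 ops/s) — total 2064+2075+2158+2359+1547+2328 = 12531 ops/s.
No other one-to-one assignment exceeds 12531 ops/s.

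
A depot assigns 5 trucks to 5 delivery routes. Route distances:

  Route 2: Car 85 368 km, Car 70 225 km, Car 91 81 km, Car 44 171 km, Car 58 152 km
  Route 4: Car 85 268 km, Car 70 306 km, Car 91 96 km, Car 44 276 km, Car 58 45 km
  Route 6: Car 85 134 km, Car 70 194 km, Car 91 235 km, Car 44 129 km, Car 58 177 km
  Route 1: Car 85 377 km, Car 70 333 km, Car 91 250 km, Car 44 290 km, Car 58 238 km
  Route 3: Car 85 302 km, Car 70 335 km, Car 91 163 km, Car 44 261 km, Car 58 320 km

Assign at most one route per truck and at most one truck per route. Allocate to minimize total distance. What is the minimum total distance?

Min total: 846 km

Treat this as an assignment problem: match each truck to one route.
Optimal: Car 85→Route 6 (134 km), Car 70→Route 1 (333 km), Car 91→Route 3 (163 km), Car 44→Route 2 (171 km), Car 58→Route 4 (45 km) — total 134+333+163+171+45 = 846 km.
Min-entry greedy (repeatedly take the single cheapest remaining cell) gives 890 km, worse by 44.
Swapping Car 70↔Car 58 (Car 70→Route 4 306 km, Car 58→Route 1 238 km) adds 166.
Checked against all permutations: 846 km is optimal.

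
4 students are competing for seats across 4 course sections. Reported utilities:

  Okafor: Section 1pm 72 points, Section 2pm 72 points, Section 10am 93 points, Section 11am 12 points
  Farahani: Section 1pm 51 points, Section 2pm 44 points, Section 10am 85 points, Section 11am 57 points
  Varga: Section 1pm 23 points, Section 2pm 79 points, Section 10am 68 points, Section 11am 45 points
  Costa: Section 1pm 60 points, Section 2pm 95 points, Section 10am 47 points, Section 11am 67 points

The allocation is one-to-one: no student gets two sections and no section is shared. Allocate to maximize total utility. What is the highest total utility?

Optimal: Okafor→Section 1pm (72 points), Farahani→Section 10am (85 points), Varga→Section 2pm (79 points), Costa→Section 11am (67 points) — total 72+85+79+67 = 303 points.
Max-entry greedy (repeatedly take the single best remaining cell) gives 268 points, worse by 35.

Maximum total: 303 points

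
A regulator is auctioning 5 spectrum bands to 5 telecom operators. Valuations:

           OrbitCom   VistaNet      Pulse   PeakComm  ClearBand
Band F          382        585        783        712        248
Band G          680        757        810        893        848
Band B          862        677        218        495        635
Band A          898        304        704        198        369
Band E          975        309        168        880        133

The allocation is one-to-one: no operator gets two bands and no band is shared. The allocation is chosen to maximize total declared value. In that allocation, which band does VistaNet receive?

VistaNet receives Band B.

Optimal: OrbitCom→Band A ($898M), VistaNet→Band B ($677M), Pulse→Band F ($783M), PeakComm→Band E ($880M), ClearBand→Band G ($848M) — total 898+677+783+880+848 = $4086M.
Max-entry greedy (repeatedly take the single best remaining cell) gives $3697M, worse by 389.
Swapping PeakComm↔ClearBand (PeakComm→Band G $893M, ClearBand→Band E $133M) loses 702.
Every other assignment is strictly worse.
VistaNet's own top band is Band G ($757M), but forcing VistaNet→Band G and reassigning the rest optimally gives only $3953M — worse by 133.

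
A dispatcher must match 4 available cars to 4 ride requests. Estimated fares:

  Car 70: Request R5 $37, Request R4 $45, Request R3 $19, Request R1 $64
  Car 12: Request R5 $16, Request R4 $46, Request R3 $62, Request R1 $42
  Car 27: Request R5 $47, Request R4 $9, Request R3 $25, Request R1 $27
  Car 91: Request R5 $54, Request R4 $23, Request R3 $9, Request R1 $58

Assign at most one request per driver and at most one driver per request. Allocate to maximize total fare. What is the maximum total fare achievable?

Optimal: Car 70→Request R4 ($45), Car 12→Request R3 ($62), Car 27→Request R5 ($47), Car 91→Request R1 ($58) — total 45+62+47+58 = $212.
Row-greedy (each driver in turn takes its best remaining request) gives $196, worse by 16.
Next-best assignment: Car 70→Request R1, Car 12→Request R3, Car 27→Request R5, Car 91→Request R4 = $196.

Max total: $212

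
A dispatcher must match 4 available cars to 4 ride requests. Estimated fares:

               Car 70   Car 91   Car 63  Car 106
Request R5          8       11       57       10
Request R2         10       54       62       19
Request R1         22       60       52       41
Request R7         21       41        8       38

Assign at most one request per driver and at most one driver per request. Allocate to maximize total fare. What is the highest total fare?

Maximum total: $173

This is the linear assignment problem.
Optimal: Car 70→Request R7 ($21), Car 91→Request R2 ($54), Car 63→Request R5 ($57), Car 106→Request R1 ($41) — total 21+54+57+41 = $173.
Max-entry greedy (repeatedly take the single best remaining cell) gives $168, worse by 5.
Next-best assignment: Car 70→Request R1, Car 91→Request R2, Car 63→Request R5, Car 106→Request R7 = $171.
Checked against all permutations: $173 is optimal.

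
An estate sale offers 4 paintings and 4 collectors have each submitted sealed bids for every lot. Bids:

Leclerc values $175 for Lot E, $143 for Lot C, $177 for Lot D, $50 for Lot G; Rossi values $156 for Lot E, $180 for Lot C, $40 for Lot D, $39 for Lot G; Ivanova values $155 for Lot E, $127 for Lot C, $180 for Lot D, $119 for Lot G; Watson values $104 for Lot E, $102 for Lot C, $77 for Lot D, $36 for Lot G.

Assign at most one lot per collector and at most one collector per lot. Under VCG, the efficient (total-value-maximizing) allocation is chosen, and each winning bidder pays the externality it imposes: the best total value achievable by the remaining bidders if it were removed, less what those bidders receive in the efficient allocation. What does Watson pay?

Watson pays $59.

Efficient allocation: Leclerc→Lot D ($177), Rossi→Lot C ($180), Ivanova→Lot G ($119), Watson→Lot E ($104); total welfare W = $580.
Watson receives Lot E at value $104, so the others get W − 104 = $476.
Without Watson: best allocation of the remaining 3 bidders over all 4 lots is Leclerc→Lot E ($175), Rossi→Lot C ($180), Ivanova→Lot D ($180), total $535.
VCG payment = (others' best without Watson) − (others' welfare with Watson) = 535 − 476 = $59.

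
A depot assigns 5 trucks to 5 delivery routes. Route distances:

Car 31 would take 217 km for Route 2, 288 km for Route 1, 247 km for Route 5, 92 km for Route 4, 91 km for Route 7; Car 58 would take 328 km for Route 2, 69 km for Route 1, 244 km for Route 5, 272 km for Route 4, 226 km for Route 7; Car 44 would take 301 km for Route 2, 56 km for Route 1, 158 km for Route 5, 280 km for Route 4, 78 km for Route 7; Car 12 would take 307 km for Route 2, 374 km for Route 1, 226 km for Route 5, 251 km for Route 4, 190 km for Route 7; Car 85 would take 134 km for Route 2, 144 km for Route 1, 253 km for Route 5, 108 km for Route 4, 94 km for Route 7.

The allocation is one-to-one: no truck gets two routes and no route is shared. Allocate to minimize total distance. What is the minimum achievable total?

Optimal: Car 31→Route 4 (92 km), Car 58→Route 1 (69 km), Car 44→Route 7 (78 km), Car 12→Route 5 (226 km), Car 85→Route 2 (134 km) — total 92+69+78+226+134 = 599 km.
Row-greedy (each truck in turn takes its cheapest remaining route) gives 703 km, worse by 104.
Next-best assignment: Car 31→Route 4, Car 58→Route 1, Car 44→Route 5, Car 12→Route 7, Car 85→Route 2 = 643 km.
Swapping Car 44↔Car 58 (Car 44→Route 1 56 km, Car 58→Route 7 226 km) adds 135.

Minimum total: 599 km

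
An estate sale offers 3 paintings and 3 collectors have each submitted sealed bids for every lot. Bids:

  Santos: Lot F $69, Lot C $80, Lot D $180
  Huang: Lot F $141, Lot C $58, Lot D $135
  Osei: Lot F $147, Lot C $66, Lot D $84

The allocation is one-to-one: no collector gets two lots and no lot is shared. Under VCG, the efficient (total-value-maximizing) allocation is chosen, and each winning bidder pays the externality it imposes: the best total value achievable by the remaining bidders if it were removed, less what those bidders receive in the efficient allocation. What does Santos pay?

Efficient allocation: Santos→Lot D ($180), Huang→Lot F ($141), Osei→Lot C ($66); total welfare W = $387.
Santos receives Lot D at value $180, so the others get W − 180 = $207.
Without Santos: best allocation of the remaining 2 bidders over all 3 lots is Huang→Lot D ($135), Osei→Lot F ($147), total $282.
VCG payment = (others' best without Santos) − (others' welfare with Santos) = 282 − 207 = $75.

Santos pays $75.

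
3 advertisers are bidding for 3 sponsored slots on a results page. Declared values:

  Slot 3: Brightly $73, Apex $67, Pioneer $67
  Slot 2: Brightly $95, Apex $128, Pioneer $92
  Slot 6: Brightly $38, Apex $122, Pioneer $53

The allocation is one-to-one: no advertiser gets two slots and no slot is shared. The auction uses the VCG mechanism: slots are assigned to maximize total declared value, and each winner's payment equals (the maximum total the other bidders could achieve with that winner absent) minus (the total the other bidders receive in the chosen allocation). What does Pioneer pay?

Pioneer pays $22.

Efficient allocation: Brightly→Slot 3 ($73), Apex→Slot 6 ($122), Pioneer→Slot 2 ($92); total welfare W = $287.
Pioneer receives Slot 2 at value $92, so the others get W − 92 = $195.
Without Pioneer: best allocation of the remaining 2 bidders over all 3 slots is Brightly→Slot 2 ($95), Apex→Slot 6 ($122), total $217.
VCG payment = (others' best without Pioneer) − (others' welfare with Pioneer) = 217 − 195 = $22.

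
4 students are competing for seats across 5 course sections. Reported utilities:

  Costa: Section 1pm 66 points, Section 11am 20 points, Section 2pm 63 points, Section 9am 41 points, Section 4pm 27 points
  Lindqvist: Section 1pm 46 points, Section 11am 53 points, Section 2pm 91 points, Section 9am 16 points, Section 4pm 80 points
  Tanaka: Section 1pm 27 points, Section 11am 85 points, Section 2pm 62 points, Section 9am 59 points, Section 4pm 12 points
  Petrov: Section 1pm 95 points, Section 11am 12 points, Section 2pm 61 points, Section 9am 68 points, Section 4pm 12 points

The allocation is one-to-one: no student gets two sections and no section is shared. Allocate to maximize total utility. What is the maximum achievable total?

This is the linear assignment problem.
Optimal: Costa→Section 2pm (63 points), Lindqvist→Section 4pm (80 points), Tanaka→Section 11am (85 points), Petrov→Section 1pm (95 points) — total 63+80+85+95 = 323 points.
Swapping Tanaka↔Costa (Tanaka→Section 2pm 62 points, Costa→Section 11am 20 points) loses 66.

Maximum total: 323 points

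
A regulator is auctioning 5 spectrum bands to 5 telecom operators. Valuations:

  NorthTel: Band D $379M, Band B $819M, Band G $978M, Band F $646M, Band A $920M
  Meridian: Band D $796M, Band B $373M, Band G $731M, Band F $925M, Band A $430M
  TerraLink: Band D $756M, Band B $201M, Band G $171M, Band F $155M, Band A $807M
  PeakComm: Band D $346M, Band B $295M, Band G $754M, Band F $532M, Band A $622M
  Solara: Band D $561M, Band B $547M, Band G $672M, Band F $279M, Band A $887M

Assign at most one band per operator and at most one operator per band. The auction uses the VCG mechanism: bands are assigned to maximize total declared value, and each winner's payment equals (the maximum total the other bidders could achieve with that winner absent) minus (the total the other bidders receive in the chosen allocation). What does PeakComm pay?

PeakComm pays $159M.

Efficient allocation: NorthTel→Band B ($819M), Meridian→Band F ($925M), TerraLink→Band D ($756M), PeakComm→Band G ($754M), Solara→Band A ($887M); total welfare W = $4141M.
PeakComm receives Band G at value $754M, so the others get W − 754 = $3387M.
Without PeakComm: best allocation of the remaining 4 bidders over all 5 bands is NorthTel→Band G ($978M), Meridian→Band F ($925M), TerraLink→Band D ($756M), Solara→Band A ($887M), total $3546M.
VCG payment = (others' best without PeakComm) − (others' welfare with PeakComm) = 3546 − 3387 = $159M.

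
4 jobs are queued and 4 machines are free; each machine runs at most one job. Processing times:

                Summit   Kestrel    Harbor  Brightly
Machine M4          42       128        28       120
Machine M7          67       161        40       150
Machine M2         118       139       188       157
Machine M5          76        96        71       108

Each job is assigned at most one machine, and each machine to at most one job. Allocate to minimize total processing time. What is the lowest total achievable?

Optimal: Summit→Machine M4 (42 min), Kestrel→Machine M2 (139 min), Harbor→Machine M7 (40 min), Brightly→Machine M5 (108 min) — total 42+139+40+108 = 329 min.
Next-best assignment: Summit→Machine M4, Kestrel→Machine M5, Harbor→Machine M7, Brightly→Machine M2 = 335 min.

Min total: 329 min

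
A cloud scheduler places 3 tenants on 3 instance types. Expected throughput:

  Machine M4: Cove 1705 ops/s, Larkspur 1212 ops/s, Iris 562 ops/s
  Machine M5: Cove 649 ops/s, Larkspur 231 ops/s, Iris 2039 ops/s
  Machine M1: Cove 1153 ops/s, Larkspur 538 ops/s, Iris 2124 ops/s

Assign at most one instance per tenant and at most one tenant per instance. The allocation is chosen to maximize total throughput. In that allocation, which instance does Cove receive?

Cove receives Machine M1.

Optimal: Cove→Machine M1 (1153 ops/s), Larkspur→Machine M4 (1212 ops/s), Iris→Machine M5 (2039 ops/s) — total 1153+1212+2039 = 4404 ops/s.
Row-greedy (each tenant in turn takes its best remaining instance) gives 4282 ops/s, worse by 122.
No other one-to-one assignment exceeds 4404 ops/s.
Cove's own top instance is Machine M4 (1705 ops/s), but forcing Cove→Machine M4 and reassigning the rest optimally gives only 4282 ops/s — worse by 122.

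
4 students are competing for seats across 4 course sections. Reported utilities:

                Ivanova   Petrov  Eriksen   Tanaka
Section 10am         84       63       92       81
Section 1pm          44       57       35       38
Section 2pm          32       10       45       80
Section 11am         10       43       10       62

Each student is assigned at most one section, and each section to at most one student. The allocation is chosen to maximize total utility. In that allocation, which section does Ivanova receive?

Optimal: Ivanova→Section 1pm (44 points), Petrov→Section 11am (43 points), Eriksen→Section 10am (92 points), Tanaka→Section 2pm (80 points) — total 44+43+92+80 = 259 points.
Max-entry greedy (repeatedly take the single best remaining cell) gives 239 points, worse by 20.
Swapping Eriksen↔Petrov (Eriksen→Section 11am 10 points, Petrov→Section 10am 63 points) loses 62.
Every other assignment is strictly worse.
Ivanova's own top section is Section 10am (84 points), but forcing Ivanova→Section 10am and reassigning the rest optimally gives only 248 points — worse by 11.

Ivanova receives Section 1pm.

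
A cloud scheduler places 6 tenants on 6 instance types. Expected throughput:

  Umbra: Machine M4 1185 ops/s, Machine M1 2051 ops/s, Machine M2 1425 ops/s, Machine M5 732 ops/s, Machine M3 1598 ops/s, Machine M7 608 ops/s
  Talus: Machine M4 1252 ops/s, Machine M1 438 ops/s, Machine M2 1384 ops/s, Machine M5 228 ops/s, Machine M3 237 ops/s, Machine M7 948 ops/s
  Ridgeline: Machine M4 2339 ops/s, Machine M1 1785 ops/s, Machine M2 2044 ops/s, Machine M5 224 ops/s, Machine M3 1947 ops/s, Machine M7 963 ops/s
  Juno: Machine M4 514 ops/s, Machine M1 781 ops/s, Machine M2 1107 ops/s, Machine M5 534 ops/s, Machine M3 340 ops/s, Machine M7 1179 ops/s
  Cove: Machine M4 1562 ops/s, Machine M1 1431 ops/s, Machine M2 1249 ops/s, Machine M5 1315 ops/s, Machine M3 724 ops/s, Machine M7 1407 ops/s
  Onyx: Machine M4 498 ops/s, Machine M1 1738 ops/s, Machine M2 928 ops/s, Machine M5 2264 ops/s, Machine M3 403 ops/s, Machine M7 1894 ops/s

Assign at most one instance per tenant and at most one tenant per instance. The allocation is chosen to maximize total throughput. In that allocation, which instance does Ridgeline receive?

Ridgeline receives Machine M3.

Optimal: Umbra→Machine M1 (2051 ops/s), Talus→Machine M2 (1384 ops/s), Ridgeline→Machine M3 (1947 ops/s), Juno→Machine M7 (1179 ops/s), Cove→Machine M4 (1562 ops/s), Onyx→Machine M5 (2264 ops/s) — total 2051+1384+1947+1179+1562+2264 = 10387 ops/s.
Column-greedy (each instance in turn goes to its best remaining tenant) gives 9941 ops/s, worse by 446.
Next-best assignment: Umbra→Machine M3, Talus→Machine M2, Ridgeline→Machine M4, Juno→Machine M7, Cove→Machine M1, Onyx→Machine M5 = 10195 ops/s.
Ridgeline's own top instance is Machine M4 (2339 ops/s), but forcing Ridgeline→Machine M4 and reassigning the rest optimally gives only 10195 ops/s — worse by 192.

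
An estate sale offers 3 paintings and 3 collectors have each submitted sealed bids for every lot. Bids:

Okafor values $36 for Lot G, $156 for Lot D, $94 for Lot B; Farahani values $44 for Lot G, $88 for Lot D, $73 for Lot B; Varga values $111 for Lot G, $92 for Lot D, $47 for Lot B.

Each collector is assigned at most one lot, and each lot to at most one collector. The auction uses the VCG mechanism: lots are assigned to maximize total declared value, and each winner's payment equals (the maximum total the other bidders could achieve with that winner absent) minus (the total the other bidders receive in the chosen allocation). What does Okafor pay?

Efficient allocation: Okafor→Lot D ($156), Farahani→Lot B ($73), Varga→Lot G ($111); total welfare W = $340.
Okafor receives Lot D at value $156, so the others get W − 156 = $184.
Without Okafor: best allocation of the remaining 2 bidders over all 3 lots is Farahani→Lot D ($88), Varga→Lot G ($111), total $199.
VCG payment = (others' best without Okafor) − (others' welfare with Okafor) = 199 − 184 = $15.

Okafor pays $15.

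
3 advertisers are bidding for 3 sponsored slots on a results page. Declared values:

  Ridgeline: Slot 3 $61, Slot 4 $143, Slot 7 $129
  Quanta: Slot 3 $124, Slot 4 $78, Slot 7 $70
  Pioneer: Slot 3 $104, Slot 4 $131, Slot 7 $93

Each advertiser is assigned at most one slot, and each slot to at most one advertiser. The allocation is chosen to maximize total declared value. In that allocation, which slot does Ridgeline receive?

Treat this as an assignment problem: match each advertiser to one slot.
Optimal: Ridgeline→Slot 7 ($129), Quanta→Slot 3 ($124), Pioneer→Slot 4 ($131) — total 129+124+131 = $384.
Column-greedy (each slot in turn goes to its best remaining advertiser) gives $360, worse by 24.
Next-best assignment: Ridgeline→Slot 4, Quanta→Slot 3, Pioneer→Slot 7 = $360.
Ridgeline's own top slot is Slot 4 ($143), but forcing Ridgeline→Slot 4 and reassigning the rest optimally gives only $360 — worse by 24.

Ridgeline receives Slot 7.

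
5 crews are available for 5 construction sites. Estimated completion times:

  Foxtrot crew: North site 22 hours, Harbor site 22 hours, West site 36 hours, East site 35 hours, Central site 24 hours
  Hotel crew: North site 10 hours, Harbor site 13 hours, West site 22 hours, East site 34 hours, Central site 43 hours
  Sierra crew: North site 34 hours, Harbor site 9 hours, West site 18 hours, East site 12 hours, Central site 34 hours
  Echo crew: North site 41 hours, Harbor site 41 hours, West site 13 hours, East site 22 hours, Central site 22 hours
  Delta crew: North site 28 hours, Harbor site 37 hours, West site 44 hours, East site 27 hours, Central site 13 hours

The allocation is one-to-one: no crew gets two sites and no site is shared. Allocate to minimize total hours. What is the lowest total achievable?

Optimal: Foxtrot crew→Harbor site (22 hours), Hotel crew→North site (10 hours), Sierra crew→East site (12 hours), Echo crew→West site (13 hours), Delta crew→Central site (13 hours) — total 22+10+12+13+13 = 70 hours.

Min total: 70 hours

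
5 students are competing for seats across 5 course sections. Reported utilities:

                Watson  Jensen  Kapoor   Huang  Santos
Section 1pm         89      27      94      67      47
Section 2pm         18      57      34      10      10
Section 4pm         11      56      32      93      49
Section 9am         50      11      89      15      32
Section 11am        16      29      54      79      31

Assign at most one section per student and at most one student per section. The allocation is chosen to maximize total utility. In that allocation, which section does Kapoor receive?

Optimal: Watson→Section 1pm (89 points), Jensen→Section 2pm (57 points), Kapoor→Section 9am (89 points), Huang→Section 11am (79 points), Santos→Section 4pm (49 points) — total 89+57+89+79+49 = 363 points.
Column-greedy (each section in turn goes to its best remaining student) gives 325 points, worse by 38.
Next-best assignment: Watson→Section 1pm, Jensen→Section 2pm, Kapoor→Section 9am, Huang→Section 4pm, Santos→Section 11am = 359 points.
Swapping Kapoor↔Huang (Kapoor→Section 11am 54 points, Huang→Section 9am 15 points) loses 99.
Every other assignment is strictly worse.
Kapoor's own top section is Section 1pm (94 points), but forcing Kapoor→Section 1pm and reassigning the rest optimally gives only 329 points — worse by 34.

Kapoor receives Section 9am.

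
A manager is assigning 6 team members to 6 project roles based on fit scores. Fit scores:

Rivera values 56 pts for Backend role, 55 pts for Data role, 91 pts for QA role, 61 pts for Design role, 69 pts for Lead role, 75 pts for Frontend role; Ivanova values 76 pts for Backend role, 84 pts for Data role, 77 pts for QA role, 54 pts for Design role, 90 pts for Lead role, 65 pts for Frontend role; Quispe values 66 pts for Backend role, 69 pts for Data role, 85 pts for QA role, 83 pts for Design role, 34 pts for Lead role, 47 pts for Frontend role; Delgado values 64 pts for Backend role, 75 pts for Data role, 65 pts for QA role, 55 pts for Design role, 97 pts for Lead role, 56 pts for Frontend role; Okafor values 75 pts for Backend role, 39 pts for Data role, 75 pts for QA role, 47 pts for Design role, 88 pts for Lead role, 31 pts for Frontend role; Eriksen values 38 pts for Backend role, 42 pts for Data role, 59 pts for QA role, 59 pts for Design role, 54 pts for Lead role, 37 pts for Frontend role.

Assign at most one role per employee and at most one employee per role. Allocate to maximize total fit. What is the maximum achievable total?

Maximum total: 475 pts

Optimal: Rivera→Frontend role (75 pts), Ivanova→Data role (84 pts), Quispe→QA role (85 pts), Delgado→Lead role (97 pts), Okafor→Backend role (75 pts), Eriksen→Design role (59 pts) — total 75+84+85+97+75+59 = 475 pts.
Row-greedy (each employee in turn takes its best remaining role) gives 451 pts, worse by 24.
Next-best assignment: Rivera→Frontend role, Ivanova→Data role, Quispe→Design role, Delgado→Lead role, Okafor→Backend role, Eriksen→QA role = 473 pts.
Swapping Ivanova↔Delgado (Ivanova→Lead role 90 pts, Delgado→Data role 75 pts) loses 16.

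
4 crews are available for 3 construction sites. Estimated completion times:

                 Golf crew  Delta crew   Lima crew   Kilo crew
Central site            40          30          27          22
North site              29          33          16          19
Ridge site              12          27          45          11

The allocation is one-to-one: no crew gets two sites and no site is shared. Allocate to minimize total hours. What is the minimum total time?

Minimum total: 50 hours

Optimal: Kilo crew→Central site (22 hours), Lima crew→North site (16 hours), Golf crew→Ridge site (12 hours) — total 22+16+12 = 50 hours.
Min-entry greedy (repeatedly take the single cheapest remaining cell) gives 57 hours, worse by 7.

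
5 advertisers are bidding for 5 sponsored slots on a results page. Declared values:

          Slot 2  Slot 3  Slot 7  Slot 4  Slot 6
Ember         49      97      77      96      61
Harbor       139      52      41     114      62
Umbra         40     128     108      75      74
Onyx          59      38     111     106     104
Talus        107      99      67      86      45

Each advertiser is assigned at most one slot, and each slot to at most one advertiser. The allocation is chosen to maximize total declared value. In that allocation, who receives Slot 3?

Talus receives Slot 3.

This is a one-to-one assignment (maximum-weight bipartite matching).
Optimal: Ember→Slot 4 ($96), Harbor→Slot 2 ($139), Umbra→Slot 7 ($108), Onyx→Slot 6 ($104), Talus→Slot 3 ($99) — total 96+139+108+104+99 = $546.
Column-greedy (each slot in turn goes to its best remaining advertiser) gives $519, worse by 27.
Next-best assignment: Ember→Slot 3, Harbor→Slot 2, Umbra→Slot 7, Onyx→Slot 6, Talus→Slot 4 = $534.
Checked against all permutations: $546 is optimal.
Talus's own top slot is Slot 2 ($107), but forcing Talus→Slot 2 and reassigning the rest optimally gives only $530 — worse by 16.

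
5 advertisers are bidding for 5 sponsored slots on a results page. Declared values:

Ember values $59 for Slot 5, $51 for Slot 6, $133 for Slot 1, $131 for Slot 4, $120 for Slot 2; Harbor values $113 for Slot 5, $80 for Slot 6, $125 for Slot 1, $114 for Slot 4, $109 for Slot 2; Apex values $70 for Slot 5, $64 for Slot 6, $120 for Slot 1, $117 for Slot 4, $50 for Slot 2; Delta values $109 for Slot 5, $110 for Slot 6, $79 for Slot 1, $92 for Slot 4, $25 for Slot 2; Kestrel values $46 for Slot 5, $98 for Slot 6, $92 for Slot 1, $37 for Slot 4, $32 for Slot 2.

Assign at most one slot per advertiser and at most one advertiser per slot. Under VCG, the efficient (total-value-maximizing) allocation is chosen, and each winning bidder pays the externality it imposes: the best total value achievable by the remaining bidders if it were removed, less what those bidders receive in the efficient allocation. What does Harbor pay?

Efficient allocation: Ember→Slot 2 ($120), Harbor→Slot 1 ($125), Apex→Slot 4 ($117), Delta→Slot 5 ($109), Kestrel→Slot 6 ($98); total welfare W = $569.
Harbor receives Slot 1 at value $125, so the others get W − 125 = $444.
Without Harbor: best allocation of the remaining 4 bidders over all 5 slots is Ember→Slot 4 ($131), Apex→Slot 1 ($120), Delta→Slot 5 ($109), Kestrel→Slot 6 ($98), total $458.
VCG payment = (others' best without Harbor) − (others' welfare with Harbor) = 458 − 444 = $14.

Harbor pays $14.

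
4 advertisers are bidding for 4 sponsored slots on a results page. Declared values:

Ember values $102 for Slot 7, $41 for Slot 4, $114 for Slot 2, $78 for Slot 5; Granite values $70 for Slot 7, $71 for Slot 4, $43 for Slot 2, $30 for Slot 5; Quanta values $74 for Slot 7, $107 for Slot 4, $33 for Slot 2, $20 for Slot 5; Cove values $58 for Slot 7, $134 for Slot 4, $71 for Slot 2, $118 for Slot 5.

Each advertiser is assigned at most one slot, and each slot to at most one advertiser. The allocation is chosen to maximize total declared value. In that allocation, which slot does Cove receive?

Cove receives Slot 5.

This is a one-to-one assignment (maximum-weight bipartite matching).
Optimal: Ember→Slot 2 ($114), Granite→Slot 7 ($70), Quanta→Slot 4 ($107), Cove→Slot 5 ($118) — total 114+70+107+118 = $409.
Max-entry greedy (repeatedly take the single best remaining cell) gives $352, worse by 57.
Next-best assignment: Ember→Slot 2, Granite→Slot 4, Quanta→Slot 7, Cove→Slot 5 = $377.
Swapping Cove↔Granite (Cove→Slot 7 $58, Granite→Slot 5 $30) loses 100.
Checked against all permutations: $409 is optimal.
Cove's own top slot is Slot 4 ($134), but forcing Cove→Slot 4 and reassigning the rest optimally gives only $352 — worse by 57.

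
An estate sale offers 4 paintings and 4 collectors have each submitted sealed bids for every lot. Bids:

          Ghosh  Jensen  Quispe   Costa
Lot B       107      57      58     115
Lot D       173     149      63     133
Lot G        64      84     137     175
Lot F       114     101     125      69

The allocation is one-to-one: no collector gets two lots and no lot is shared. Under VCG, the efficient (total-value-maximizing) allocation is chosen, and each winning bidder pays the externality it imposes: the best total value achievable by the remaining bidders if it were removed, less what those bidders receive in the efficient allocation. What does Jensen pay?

Efficient allocation: Ghosh→Lot B ($107), Jensen→Lot D ($149), Quispe→Lot F ($125), Costa→Lot G ($175); total welfare W = $556.
Jensen receives Lot D at value $149, so the others get W − 149 = $407.
Without Jensen: best allocation of the remaining 3 bidders over all 4 lots is Ghosh→Lot D ($173), Quispe→Lot F ($125), Costa→Lot G ($175), total $473.
VCG payment = (others' best without Jensen) − (others' welfare with Jensen) = 473 − 407 = $66.

Jensen pays $66.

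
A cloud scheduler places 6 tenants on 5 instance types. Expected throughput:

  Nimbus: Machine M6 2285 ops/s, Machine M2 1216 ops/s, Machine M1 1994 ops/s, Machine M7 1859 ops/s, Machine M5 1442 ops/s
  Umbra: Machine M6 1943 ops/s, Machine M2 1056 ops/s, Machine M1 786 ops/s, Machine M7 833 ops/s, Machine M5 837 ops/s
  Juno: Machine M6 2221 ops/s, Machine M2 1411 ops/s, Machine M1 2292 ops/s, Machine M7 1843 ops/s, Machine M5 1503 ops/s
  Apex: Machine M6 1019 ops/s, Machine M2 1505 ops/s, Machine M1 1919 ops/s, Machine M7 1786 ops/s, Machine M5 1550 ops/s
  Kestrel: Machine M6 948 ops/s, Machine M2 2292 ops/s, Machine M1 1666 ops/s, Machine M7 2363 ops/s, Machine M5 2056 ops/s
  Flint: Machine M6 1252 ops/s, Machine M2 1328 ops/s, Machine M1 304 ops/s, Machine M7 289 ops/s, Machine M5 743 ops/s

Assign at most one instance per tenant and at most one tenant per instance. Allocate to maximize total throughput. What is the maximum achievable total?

This is a one-to-one assignment (maximum-weight bipartite matching).
Optimal: Umbra→Machine M6 (1943 ops/s), Kestrel→Machine M2 (2292 ops/s), Juno→Machine M1 (2292 ops/s), Nimbus→Machine M7 (1859 ops/s), Apex→Machine M5 (1550 ops/s) — total 1943+2292+2292+1859+1550 = 9936 ops/s.
Row-greedy (each tenant in turn takes its best remaining instance) gives 9475 ops/s, worse by 461.
Swapping Kestrel↔Umbra (Kestrel→Machine M6 948 ops/s, Umbra→Machine M2 1056 ops/s) loses 2231.

Max total: 9936 ops/s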